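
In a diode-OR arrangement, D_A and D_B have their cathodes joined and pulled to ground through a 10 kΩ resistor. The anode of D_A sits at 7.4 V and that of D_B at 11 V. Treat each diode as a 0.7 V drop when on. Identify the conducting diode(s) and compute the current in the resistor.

Only D_B conducts; I_R ≈ 1 mA

Assume both conduct. Then node N would need to be at both 7.4−0.7 = 6.7 V and 11−0.7 = 10.3 V, which is impossible.
Assume only D_B conducts: V_N = 11 − 0.7 = 10.3 V, so I_R = 10.3/10 = 1.03 mA.
Check D_A: its anode-to-cathode voltage is 7.4 − 10.3 = -2.9 V < 0.7 V, so it is off. The assumption is consistent.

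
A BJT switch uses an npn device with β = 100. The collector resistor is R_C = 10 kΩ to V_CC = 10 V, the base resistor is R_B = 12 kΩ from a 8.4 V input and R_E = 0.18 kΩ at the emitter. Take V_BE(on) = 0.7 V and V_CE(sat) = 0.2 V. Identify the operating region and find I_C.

saturation; I_C ≈ 0.95 mA

Assume active: I_B = (8.4 − 0.7)/(12 + 101×0.18) = 0.255 mA, I_C = β·I_B = 25.5 mA.
Then V_CE = 10 − 25.5×10 − 25.8×0.18 = -250 V < 0.2 V — the active assumption fails.
Re-solve with V_CE = 0.2 V. KCL at the emitter: V_E/R_E = (V_BB−0.7−V_E)/R_B + (V_CC−0.2−V_E)/R_C, giving V_E = 0.283 V.
I_C = (V_CC − 0.2 − V_E)/R_C = (9.8 − 0.283)/10 = 0.952 mA.
Check: I_B = (7.7 − 0.283)/12 = 0.618 mA, and β·I_B = 61.8 mA > I_C, confirming saturation.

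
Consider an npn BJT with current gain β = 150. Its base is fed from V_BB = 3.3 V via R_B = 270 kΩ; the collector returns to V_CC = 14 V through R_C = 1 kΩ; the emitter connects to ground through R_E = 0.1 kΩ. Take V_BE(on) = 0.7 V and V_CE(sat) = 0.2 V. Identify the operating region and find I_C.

active; I_C ≈ 1.4 mA

Assume active. Base-emitter loop: I_B = (V_BB − V_BE)/(R_B + (β+1)R_E) = (3.3 − 0.7)/(270 + 151×0.1) = 0.00912 mA.
I_C = β·I_B = 150×0.00912 = 1.37 mA.
V_CE = V_CC − I_C·R_C − I_E·R_E = 14 − 1.37×1 − 1.38×0.1 = 12.5 V > V_CE(sat), so the active-region assumption holds.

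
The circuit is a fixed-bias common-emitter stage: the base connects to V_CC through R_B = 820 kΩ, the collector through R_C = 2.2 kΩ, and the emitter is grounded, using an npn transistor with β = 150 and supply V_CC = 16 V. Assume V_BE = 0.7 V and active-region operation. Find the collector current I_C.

I_C ≈ 2.8 mA

Base loop: V_CC = I_B·R_B + V_BE, so I_B = (16 − 0.7)/820 kΩ = 0.0187 mA.
In the active region I_C = β·I_B = 150 × 0.0187 = 2.8 mA.
Collector loop: V_CE = V_CC − I_C·R_C = 16 − 2.8×2.2 = 9.84 V.
Since V_CE = 9.84 V > V_CE(sat) ≈ 0.2 V, the transistor is in the active region as assumed.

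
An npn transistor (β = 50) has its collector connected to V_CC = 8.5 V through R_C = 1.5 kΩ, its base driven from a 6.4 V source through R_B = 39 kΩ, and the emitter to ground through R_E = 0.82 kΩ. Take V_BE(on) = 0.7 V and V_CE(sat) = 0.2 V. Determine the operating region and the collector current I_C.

active; I_C ≈ 3.5 mA

Assume active. Base-emitter loop: I_B = (V_BB − V_BE)/(R_B + (β+1)R_E) = (6.4 − 0.7)/(39 + 51×0.82) = 0.0705 mA.
I_C = β·I_B = 50×0.0705 = 3.53 mA.
V_CE = V_CC − I_C·R_C − I_E·R_E = 8.5 − 3.53×1.5 − 3.6×0.82 = 0.261 V > V_CE(sat), so the active-region assumption holds.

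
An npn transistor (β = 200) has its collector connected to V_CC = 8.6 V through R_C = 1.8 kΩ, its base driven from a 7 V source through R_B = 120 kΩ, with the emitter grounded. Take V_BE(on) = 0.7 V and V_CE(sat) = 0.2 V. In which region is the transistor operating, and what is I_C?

saturation; I_C ≈ 4.7 mA

Assume active: I_B = (7 − 0.7)/120 = 0.0525 mA, giving I_C = β·I_B = 10.5 mA.
But then V_CE = 8.6 − 10.5×1.8 = -10.3 V < V_CE(sat) = 0.2 V — impossible in the active region.
So the transistor is saturated. With V_CE = 0.2 V, I_C = (V_CC − 0.2)/R_C = 8.4/1.8 = 4.67 mA.
Check: β·I_B = 10.5 mA > I_C = 4.67 mA, confirming saturation.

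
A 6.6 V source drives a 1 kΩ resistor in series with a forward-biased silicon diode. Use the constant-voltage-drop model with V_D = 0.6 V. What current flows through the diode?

I ≈ 6 mA

KVL around the loop: 6.6 = V_D + I·R = 0.6 + I × 1 kΩ.
So I = (6.6 − 0.6) / 1 kΩ = 6 / 1 = 6 mA.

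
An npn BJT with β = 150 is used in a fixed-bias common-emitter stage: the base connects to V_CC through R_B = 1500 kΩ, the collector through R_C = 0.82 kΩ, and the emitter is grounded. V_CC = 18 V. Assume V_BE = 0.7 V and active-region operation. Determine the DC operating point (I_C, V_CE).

I_C ≈ 1.7 mA, V_CE ≈ 17 V

Base loop: V_CC = I_B·R_B + V_BE, so I_B = (18 − 0.7)/1500 kΩ = 0.0115 mA.
In the active region I_C = β·I_B = 150 × 0.0115 = 1.73 mA.
Collector loop: V_CE = V_CC − I_C·R_C = 18 − 1.73×0.82 = 16.6 V.
Since V_CE = 16.6 V > V_CE(sat) ≈ 0.2 V, the transistor is in the active region as assumed.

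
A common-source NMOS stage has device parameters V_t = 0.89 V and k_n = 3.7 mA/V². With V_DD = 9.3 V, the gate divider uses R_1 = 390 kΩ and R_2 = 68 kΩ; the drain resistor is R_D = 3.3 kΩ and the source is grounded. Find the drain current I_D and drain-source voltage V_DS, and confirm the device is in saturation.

I_D ≈ 0.45 mA, V_DS ≈ 7.8 V

V_G = V_DD·R_2/(R_1+R_2) = 9.3×68/458 = 1.38 V. With the source grounded, V_GS = V_G = 1.38 V.
Assume saturation: I_D = (k_n/2)(V_GS − V_t)² = (3.7/2)×(1.38 − 0.89)² = 1.85×0.491² = 0.446 mA.
V_DS = V_DD − I_D·R_D = 9.3 − 0.446×3.3 = 7.83 V.
Saturation requires V_DS ≥ V_GS − V_t = 0.491 V; 7.83 ≥ 0.491 ✓.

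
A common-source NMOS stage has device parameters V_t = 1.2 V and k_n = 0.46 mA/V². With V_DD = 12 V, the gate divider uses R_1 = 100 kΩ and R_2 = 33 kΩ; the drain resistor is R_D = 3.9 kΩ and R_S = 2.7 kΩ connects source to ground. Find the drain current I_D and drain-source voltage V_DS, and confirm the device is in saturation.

I_D ≈ 0.26 mA, V_DS ≈ 10 V

V_G = V_DD·R_2/(R_1+R_2) = 12×33/133 = 2.98 V.
Assume saturation: I_D = (k_n/2)(V_GS − V_t)² with V_GS = V_G − I_D·R_S = 2.98 − 2.7·I_D.
Substituting gives 1.68·I_D² − 3.21·I_D + 0.727 = 0, with roots I_D = 0.263 or 1.65 mA.
The root I_D = 1.65 mA gives V_GS = -1.48 V ≤ V_t, so take I_D = 0.263 mA.
Then V_GS = 2.27 V and V_DS = V_DD − I_D(R_D+R_S) = 12 − 0.263×6.6 = 10.3 V.
Saturation requires V_DS ≥ V_GS − V_t = 1.07 V; 10.3 ≥ 1.07 ✓.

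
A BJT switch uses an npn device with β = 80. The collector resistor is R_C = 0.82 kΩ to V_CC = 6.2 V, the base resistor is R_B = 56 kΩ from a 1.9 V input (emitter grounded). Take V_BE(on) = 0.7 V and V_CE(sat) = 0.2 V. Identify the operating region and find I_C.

Assume active. Base-emitter loop: I_B = (V_BB − V_BE)/R_B = (1.9 − 0.7)/56 = 0.0214 mA.
I_C = β·I_B = 80×0.0214 = 1.71 mA.
V_CE = V_CC − I_C·R_C = 6.2 − 1.71×0.82 = 4.79 V > V_CE(sat), so the active-region assumption holds.

active; I_C ≈ 1.7 mA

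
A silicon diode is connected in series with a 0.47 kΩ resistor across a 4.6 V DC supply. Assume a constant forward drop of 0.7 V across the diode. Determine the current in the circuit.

I ≈ 8.3 mA

KVL around the loop: 4.6 = V_D + I·R = 0.7 + I × 0.47 kΩ.
So I = (4.6 − 0.7) / 0.47 kΩ = 3.9 / 0.47 = 8.3 mA.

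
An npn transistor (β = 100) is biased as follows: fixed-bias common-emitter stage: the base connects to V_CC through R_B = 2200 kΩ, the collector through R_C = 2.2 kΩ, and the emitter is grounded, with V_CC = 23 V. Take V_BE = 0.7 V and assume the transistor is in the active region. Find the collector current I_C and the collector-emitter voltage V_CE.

I_C ≈ 1 mA, V_CE ≈ 21 V

Base loop: V_CC = I_B·R_B + V_BE, so I_B = (23 − 0.7)/2200 kΩ = 0.0101 mA.
In the active region I_C = β·I_B = 100 × 0.0101 = 1.01 mA.
Collector loop: V_CE = V_CC − I_C·R_C = 23 − 1.01×2.2 = 20.8 V.
Since V_CE = 20.8 V > V_CE(sat) ≈ 0.2 V, the transistor is in the active region as assumed.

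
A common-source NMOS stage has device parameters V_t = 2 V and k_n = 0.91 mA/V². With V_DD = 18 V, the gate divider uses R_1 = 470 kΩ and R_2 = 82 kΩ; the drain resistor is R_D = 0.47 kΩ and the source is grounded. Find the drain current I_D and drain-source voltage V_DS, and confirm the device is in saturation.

V_G = V_DD·R_2/(R_1+R_2) = 18×82/552 = 2.67 V. With the source grounded, V_GS = V_G = 2.67 V.
Assume saturation: I_D = (k_n/2)(V_GS − V_t)² = (0.91/2)×(2.67 − 2)² = 0.455×0.674² = 0.207 mA.
V_DS = V_DD − I_D·R_D = 18 − 0.207×0.47 = 17.9 V.
Saturation requires V_DS ≥ V_GS − V_t = 0.674 V; 17.9 ≥ 0.674 ✓.

I_D ≈ 0.21 mA, V_DS ≈ 18 V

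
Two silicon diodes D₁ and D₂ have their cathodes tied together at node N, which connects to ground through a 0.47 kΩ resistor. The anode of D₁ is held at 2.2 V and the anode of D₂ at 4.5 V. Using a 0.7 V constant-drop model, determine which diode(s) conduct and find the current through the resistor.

Assume both conduct. Then node N would need to be at both 2.2−0.7 = 1.5 V and 4.5−0.7 = 3.8 V, which is impossible.
Assume only D₂ conducts: V_N = 4.5 − 0.7 = 3.8 V, so I_R = 3.8/0.47 = 8.09 mA.
Check D₁: its anode-to-cathode voltage is 2.2 − 3.8 = -1.6 V < 0.7 V, so it is off. The assumption is consistent.

Only D₂ conducts; I_R ≈ 8.1 mA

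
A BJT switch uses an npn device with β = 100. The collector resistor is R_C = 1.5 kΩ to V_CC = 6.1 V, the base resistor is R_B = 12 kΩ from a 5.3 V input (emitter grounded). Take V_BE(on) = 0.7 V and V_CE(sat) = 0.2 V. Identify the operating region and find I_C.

Assume active: I_B = (5.3 − 0.7)/12 = 0.383 mA, giving I_C = β·I_B = 38.3 mA.
But then V_CE = 6.1 − 38.3×1.5 = -51.4 V < V_CE(sat) = 0.2 V — impossible in the active region.
So the transistor is saturated. With V_CE = 0.2 V, I_C = (V_CC − 0.2)/R_C = 5.9/1.5 = 3.93 mA.
Check: β·I_B = 38.3 mA > I_C = 3.93 mA, confirming saturation.

saturation; I_C ≈ 3.9 mA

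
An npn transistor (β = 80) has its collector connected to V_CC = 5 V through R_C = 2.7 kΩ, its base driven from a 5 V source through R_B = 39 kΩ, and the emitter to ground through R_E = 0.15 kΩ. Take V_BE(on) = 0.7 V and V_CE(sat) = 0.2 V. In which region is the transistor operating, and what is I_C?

saturation; I_C ≈ 1.7 mA

Assume active: I_B = (5 − 0.7)/(39 + 81×0.15) = 0.0841 mA, I_C = β·I_B = 6.73 mA.
Then V_CE = 5 − 6.73×2.7 − 6.81×0.15 = -14.2 V < 0.2 V — the active assumption fails.
Re-solve with V_CE = 0.2 V. KCL at the emitter: V_E/R_E = (V_BB−0.7−V_E)/R_B + (V_CC−0.2−V_E)/R_C, giving V_E = 0.267 V.
I_C = (V_CC − 0.2 − V_E)/R_C = (4.8 − 0.267)/2.7 = 1.68 mA.
Check: I_B = (4.3 − 0.267)/39 = 0.103 mA, and β·I_B = 8.27 mA > I_C, confirming saturation.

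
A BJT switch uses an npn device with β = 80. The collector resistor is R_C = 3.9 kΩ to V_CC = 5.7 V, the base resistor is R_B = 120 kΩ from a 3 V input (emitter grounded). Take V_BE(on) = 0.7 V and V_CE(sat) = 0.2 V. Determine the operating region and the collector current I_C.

Assume active: I_B = (3 − 0.7)/120 = 0.0192 mA, giving I_C = β·I_B = 1.53 mA.
But then V_CE = 5.7 − 1.53×3.9 = -0.28 V < V_CE(sat) = 0.2 V — impossible in the active region.
So the transistor is saturated. With V_CE = 0.2 V, I_C = (V_CC − 0.2)/R_C = 5.5/3.9 = 1.41 mA.
Check: β·I_B = 1.53 mA > I_C = 1.41 mA, confirming saturation.

saturation; I_C ≈ 1.4 mA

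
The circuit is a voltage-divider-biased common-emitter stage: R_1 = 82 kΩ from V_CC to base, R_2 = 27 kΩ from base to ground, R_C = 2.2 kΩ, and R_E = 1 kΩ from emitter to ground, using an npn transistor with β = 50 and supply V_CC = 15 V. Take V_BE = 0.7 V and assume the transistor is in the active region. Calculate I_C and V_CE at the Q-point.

I_C ≈ 2.1 mA, V_CE ≈ 8.2 V

Thevenize the base divider: V_Th = V_CC·R_2/(R_1+R_2) = 15×27/109 = 3.72 V, R_Th = R_1‖R_2 = 20.3 kΩ.
Base-emitter loop: V_Th = I_B·R_Th + V_BE + (β+1)I_B·R_E, so I_B = (3.72 − 0.7) / (20.3 + 51×1) = 0.0423 mA.
I_C = β·I_B = 50×0.0423 = 2.11 mA, and I_E = (β+1)I_B = 2.16 mA.
V_CE = V_CC − I_C·R_C − I_E·R_E = 15 − 2.11×2.2 − 2.16×1 = 8.19 V.
V_CE = 8.19 V > 0.2 V confirms active-region operation.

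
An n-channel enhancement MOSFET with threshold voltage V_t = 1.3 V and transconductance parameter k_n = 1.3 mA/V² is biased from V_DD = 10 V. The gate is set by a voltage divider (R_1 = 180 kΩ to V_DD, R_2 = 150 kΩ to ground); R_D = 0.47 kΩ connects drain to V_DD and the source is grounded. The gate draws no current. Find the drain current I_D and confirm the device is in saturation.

I_D ≈ 6.8 mA

V_G = V_DD·R_2/(R_1+R_2) = 10×150/330 = 4.55 V. With the source grounded, V_GS = V_G = 4.55 V.
Assume saturation: I_D = (k_n/2)(V_GS − V_t)² = (1.3/2)×(4.55 − 1.3)² = 0.65×3.25² = 6.85 mA.
V_DS = V_DD − I_D·R_D = 10 − 6.85×0.47 = 6.78 V.
Saturation requires V_DS ≥ V_GS − V_t = 3.25 V; 6.78 ≥ 3.25 ✓.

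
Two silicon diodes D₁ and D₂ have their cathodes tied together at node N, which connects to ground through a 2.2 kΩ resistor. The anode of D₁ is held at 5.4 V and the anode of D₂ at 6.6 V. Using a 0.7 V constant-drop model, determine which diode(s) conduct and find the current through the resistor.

Only D₂ conducts; I_R ≈ 2.7 mA

Assume both conduct. Then node N would need to be at both 5.4−0.7 = 4.7 V and 6.6−0.7 = 5.9 V, which is impossible.
Assume only D₂ conducts: V_N = 6.6 − 0.7 = 5.9 V, so I_R = 5.9/2.2 = 2.68 mA.
Check D₁: its anode-to-cathode voltage is 5.4 − 5.9 = -0.5 V < 0.7 V, so it is off. The assumption is consistent.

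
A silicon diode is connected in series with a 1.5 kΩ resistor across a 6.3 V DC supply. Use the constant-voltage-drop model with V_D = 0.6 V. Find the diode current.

KVL around the loop: 6.3 = V_D + I·R = 0.6 + I × 1.5 kΩ.
So I = (6.3 − 0.6) / 1.5 kΩ = 5.7 / 1.5 = 3.8 mA.

I ≈ 3.8 mA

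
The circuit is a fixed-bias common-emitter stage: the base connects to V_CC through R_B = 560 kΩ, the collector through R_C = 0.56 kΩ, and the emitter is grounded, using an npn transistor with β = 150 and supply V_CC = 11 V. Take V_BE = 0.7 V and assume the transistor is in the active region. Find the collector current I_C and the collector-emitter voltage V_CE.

Base loop: V_CC = I_B·R_B + V_BE, so I_B = (11 − 0.7)/560 kΩ = 0.0184 mA.
In the active region I_C = β·I_B = 150 × 0.0184 = 2.76 mA.
Collector loop: V_CE = V_CC − I_C·R_C = 11 − 2.76×0.56 = 9.46 V.
Since V_CE = 9.46 V > V_CE(sat) ≈ 0.2 V, the transistor is in the active region as assumed.

I_C ≈ 2.8 mA, V_CE ≈ 9.5 V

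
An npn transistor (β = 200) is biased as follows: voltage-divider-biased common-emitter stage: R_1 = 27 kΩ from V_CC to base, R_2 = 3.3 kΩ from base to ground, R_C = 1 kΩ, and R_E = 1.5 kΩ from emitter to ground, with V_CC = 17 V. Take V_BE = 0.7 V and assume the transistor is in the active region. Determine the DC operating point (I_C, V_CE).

I_C ≈ 0.76 mA, V_CE ≈ 15 V

Thevenize the base divider: V_Th = V_CC·R_2/(R_1+R_2) = 17×3.3/30.3 = 1.85 V, R_Th = R_1‖R_2 = 2.94 kΩ.
Base-emitter loop: V_Th = I_B·R_Th + V_BE + (β+1)I_B·R_E, so I_B = (1.85 − 0.7) / (2.94 + 201×1.5) = 0.00378 mA.
I_C = β·I_B = 200×0.00378 = 0.756 mA, and I_E = (β+1)I_B = 0.76 mA.
V_CE = V_CC − I_C·R_C − I_E·R_E = 17 − 0.756×1 − 0.76×1.5 = 15.1 V.
V_CE = 15.1 V > 0.2 V confirms active-region operation.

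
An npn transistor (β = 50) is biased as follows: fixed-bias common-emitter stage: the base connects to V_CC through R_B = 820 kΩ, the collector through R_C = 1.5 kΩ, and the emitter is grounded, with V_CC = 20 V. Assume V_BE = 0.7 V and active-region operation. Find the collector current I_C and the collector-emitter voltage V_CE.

I_C ≈ 1.2 mA, V_CE ≈ 18 V

Base loop: V_CC = I_B·R_B + V_BE, so I_B = (20 − 0.7)/820 kΩ = 0.0235 mA.
In the active region I_C = β·I_B = 50 × 0.0235 = 1.18 mA.
Collector loop: V_CE = V_CC − I_C·R_C = 20 − 1.18×1.5 = 18.2 V.
Since V_CE = 18.2 V > V_CE(sat) ≈ 0.2 V, the transistor is in the active region as assumed.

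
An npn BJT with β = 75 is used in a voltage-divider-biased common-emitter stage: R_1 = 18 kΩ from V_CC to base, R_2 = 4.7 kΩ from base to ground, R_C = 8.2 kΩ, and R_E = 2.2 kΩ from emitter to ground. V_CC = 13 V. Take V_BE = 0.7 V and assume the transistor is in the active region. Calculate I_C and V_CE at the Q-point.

Thevenize the base divider: V_Th = V_CC·R_2/(R_1+R_2) = 13×4.7/22.7 = 2.69 V, R_Th = R_1‖R_2 = 3.73 kΩ.
Base-emitter loop: V_Th = I_B·R_Th + V_BE + (β+1)I_B·R_E, so I_B = (2.69 − 0.7) / (3.73 + 76×2.2) = 0.0117 mA.
I_C = β·I_B = 75×0.0117 = 0.874 mA, and I_E = (β+1)I_B = 0.886 mA.
V_CE = V_CC − I_C·R_C − I_E·R_E = 13 − 0.874×8.2 − 0.886×2.2 = 3.89 V.
V_CE = 3.89 V > 0.2 V confirms active-region operation.

I_C ≈ 0.87 mA, V_CE ≈ 3.9 V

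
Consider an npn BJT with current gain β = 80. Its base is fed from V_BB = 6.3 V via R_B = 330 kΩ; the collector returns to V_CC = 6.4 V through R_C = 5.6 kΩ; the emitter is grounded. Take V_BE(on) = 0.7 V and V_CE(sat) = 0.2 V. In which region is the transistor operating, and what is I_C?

saturation; I_C ≈ 1.1 mA

Assume active: I_B = (6.3 − 0.7)/330 = 0.017 mA, giving I_C = β·I_B = 1.36 mA.
But then V_CE = 6.4 − 1.36×5.6 = -1.2 V < V_CE(sat) = 0.2 V — impossible in the active region.
So the transistor is saturated. With V_CE = 0.2 V, I_C = (V_CC − 0.2)/R_C = 6.2/5.6 = 1.11 mA.
Check: β·I_B = 1.36 mA > I_C = 1.11 mA, confirming saturation.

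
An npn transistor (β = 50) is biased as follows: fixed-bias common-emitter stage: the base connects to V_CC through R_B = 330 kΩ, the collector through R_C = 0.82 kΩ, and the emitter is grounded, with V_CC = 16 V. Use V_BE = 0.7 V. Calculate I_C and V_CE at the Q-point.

I_C ≈ 2.3 mA, V_CE ≈ 14 V

Base loop: V_CC = I_B·R_B + V_BE, so I_B = (16 − 0.7)/330 kΩ = 0.0464 mA.
In the active region I_C = β·I_B = 50 × 0.0464 = 2.32 mA.
Collector loop: V_CE = V_CC − I_C·R_C = 16 − 2.32×0.82 = 14.1 V.
Since V_CE = 14.1 V > V_CE(sat) ≈ 0.2 V, the transistor is in the active region as assumed.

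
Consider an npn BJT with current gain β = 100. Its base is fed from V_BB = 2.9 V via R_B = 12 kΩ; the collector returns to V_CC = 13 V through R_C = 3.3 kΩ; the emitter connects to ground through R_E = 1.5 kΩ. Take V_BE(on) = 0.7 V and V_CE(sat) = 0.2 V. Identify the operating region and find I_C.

active; I_C ≈ 1.3 mA

Assume active. Base-emitter loop: I_B = (V_BB − V_BE)/(R_B + (β+1)R_E) = (2.9 − 0.7)/(12 + 101×1.5) = 0.0135 mA.
I_C = β·I_B = 100×0.0135 = 1.35 mA.
V_CE = V_CC − I_C·R_C − I_E·R_E = 13 − 1.35×3.3 − 1.36×1.5 = 6.52 V > V_CE(sat), so the active-region assumption holds.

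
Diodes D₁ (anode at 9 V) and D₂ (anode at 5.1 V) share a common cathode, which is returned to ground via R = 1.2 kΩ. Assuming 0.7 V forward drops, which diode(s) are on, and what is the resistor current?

Assume both conduct. Then node N would need to be at both 9−0.7 = 8.3 V and 5.1−0.7 = 4.4 V, which is impossible.
Assume only D₁ conducts: V_N = 9 − 0.7 = 8.3 V, so I_R = 8.3/1.2 = 6.92 mA.
Check D₂: its anode-to-cathode voltage is 5.1 − 8.3 = -3.2 V < 0.7 V, so it is off. The assumption is consistent.

Only D₁ conducts; I_R ≈ 6.9 mA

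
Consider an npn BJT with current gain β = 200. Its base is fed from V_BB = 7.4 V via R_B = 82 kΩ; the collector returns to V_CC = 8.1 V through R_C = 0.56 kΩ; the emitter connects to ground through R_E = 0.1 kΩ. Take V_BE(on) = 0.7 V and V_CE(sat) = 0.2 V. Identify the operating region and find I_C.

saturation; I_C ≈ 12 mA

Assume active: I_B = (7.4 − 0.7)/(82 + 201×0.1) = 0.0656 mA, I_C = β·I_B = 13.1 mA.
Then V_CE = 8.1 − 13.1×0.56 − 13.2×0.1 = -0.569 V < 0.2 V — the active assumption fails.
Re-solve with V_CE = 0.2 V. KCL at the emitter: V_E/R_E = (V_BB−0.7−V_E)/R_B + (V_CC−0.2−V_E)/R_C, giving V_E = 1.2 V.
I_C = (V_CC − 0.2 − V_E)/R_C = (7.9 − 1.2)/0.56 = 12 mA.
Check: I_B = (6.7 − 1.2)/82 = 0.067 mA, and β·I_B = 13.4 mA > I_C, confirming saturation.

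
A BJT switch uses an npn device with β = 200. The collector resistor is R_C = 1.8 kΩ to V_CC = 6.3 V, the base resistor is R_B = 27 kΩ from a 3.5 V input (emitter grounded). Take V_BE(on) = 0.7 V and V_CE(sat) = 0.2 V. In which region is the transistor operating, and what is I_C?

Assume active: I_B = (3.5 − 0.7)/27 = 0.104 mA, giving I_C = β·I_B = 20.7 mA.
But then V_CE = 6.3 − 20.7×1.8 = -31 V < V_CE(sat) = 0.2 V — impossible in the active region.
So the transistor is saturated. With V_CE = 0.2 V, I_C = (V_CC − 0.2)/R_C = 6.1/1.8 = 3.39 mA.
Check: β·I_B = 20.7 mA > I_C = 3.39 mA, confirming saturation.

saturation; I_C ≈ 3.4 mA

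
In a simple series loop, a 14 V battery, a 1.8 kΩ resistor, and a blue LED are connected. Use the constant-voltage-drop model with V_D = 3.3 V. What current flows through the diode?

I ≈ 5.9 mA

KVL around the loop: 14 = V_D + I·R = 3.3 + I × 1.8 kΩ.
So I = (14 − 3.3) / 1.8 kΩ = 10.7 / 1.8 = 5.94 mA.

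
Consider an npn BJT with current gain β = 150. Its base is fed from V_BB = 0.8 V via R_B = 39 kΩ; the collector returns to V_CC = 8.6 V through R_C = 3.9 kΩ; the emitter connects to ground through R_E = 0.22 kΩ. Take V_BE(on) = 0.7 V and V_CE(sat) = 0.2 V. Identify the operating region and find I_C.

active; I_C ≈ 0.21 mA

Assume active. Base-emitter loop: I_B = (V_BB − V_BE)/(R_B + (β+1)R_E) = (0.8 − 0.7)/(39 + 151×0.22) = 0.00138 mA.
I_C = β·I_B = 150×0.00138 = 0.208 mA.
V_CE = V_CC − I_C·R_C − I_E·R_E = 8.6 − 0.208×3.9 − 0.209×0.22 = 7.74 V > V_CE(sat), so the active-region assumption holds.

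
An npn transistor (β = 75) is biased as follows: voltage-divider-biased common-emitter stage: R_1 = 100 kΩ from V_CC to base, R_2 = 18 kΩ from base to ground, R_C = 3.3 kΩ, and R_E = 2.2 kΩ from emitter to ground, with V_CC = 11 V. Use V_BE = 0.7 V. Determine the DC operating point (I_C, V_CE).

Thevenize the base divider: V_Th = V_CC·R_2/(R_1+R_2) = 11×18/118 = 1.68 V, R_Th = R_1‖R_2 = 15.3 kΩ.
Base-emitter loop: V_Th = I_B·R_Th + V_BE + (β+1)I_B·R_E, so I_B = (1.68 − 0.7) / (15.3 + 76×2.2) = 0.00536 mA.
I_C = β·I_B = 75×0.00536 = 0.402 mA, and I_E = (β+1)I_B = 0.407 mA.
V_CE = V_CC − I_C·R_C − I_E·R_E = 11 − 0.402×3.3 − 0.407×2.2 = 8.78 V.
V_CE = 8.78 V > 0.2 V confirms active-region operation.

I_C ≈ 0.4 mA, V_CE ≈ 8.8 V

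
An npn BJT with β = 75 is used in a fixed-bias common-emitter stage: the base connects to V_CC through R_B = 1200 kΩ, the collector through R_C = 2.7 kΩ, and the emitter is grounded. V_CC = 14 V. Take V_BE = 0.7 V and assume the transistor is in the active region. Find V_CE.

V_CE ≈ 12 V

Base loop: V_CC = I_B·R_B + V_BE, so I_B = (14 − 0.7)/1200 kΩ = 0.0111 mA.
In the active region I_C = β·I_B = 75 × 0.0111 = 0.831 mA.
Collector loop: V_CE = V_CC − I_C·R_C = 14 − 0.831×2.7 = 11.8 V.
Since V_CE = 11.8 V > V_CE(sat) ≈ 0.2 V, the transistor is in the active region as assumed.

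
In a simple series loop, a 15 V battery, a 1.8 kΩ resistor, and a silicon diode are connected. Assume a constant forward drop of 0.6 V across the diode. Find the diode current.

KVL around the loop: 15 = V_D + I·R = 0.6 + I × 1.8 kΩ.
So I = (15 − 0.6) / 1.8 kΩ = 14.4 / 1.8 = 8 mA.

I ≈ 8 mA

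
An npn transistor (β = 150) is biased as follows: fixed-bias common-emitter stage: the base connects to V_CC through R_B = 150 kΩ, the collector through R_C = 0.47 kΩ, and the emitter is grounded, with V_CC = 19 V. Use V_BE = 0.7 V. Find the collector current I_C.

Base loop: V_CC = I_B·R_B + V_BE, so I_B = (19 − 0.7)/150 kΩ = 0.122 mA.
In the active region I_C = β·I_B = 150 × 0.122 = 18.3 mA.
Collector loop: V_CE = V_CC − I_C·R_C = 19 − 18.3×0.47 = 10.4 V.
Since V_CE = 10.4 V > V_CE(sat) ≈ 0.2 V, the transistor is in the active region as assumed.

I_C ≈ 18 mA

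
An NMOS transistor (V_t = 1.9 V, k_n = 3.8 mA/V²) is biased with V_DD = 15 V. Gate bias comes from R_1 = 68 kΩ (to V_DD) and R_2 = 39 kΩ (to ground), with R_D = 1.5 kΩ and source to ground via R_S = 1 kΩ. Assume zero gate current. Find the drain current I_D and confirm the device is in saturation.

V_G = V_DD·R_2/(R_1+R_2) = 15×39/107 = 5.47 V.
Assume saturation: I_D = (k_n/2)(V_GS − V_t)² with V_GS = V_G − I_D·R_S = 5.47 − 1·I_D.
Substituting gives 1.9·I_D² − 14.6·I_D + 24.2 = 0, with roots I_D = 2.44 or 5.23 mA.
The root I_D = 5.23 mA gives V_GS = 0.242 V ≤ V_t, so take I_D = 2.44 mA.
Then V_GS = 3.03 V and V_DS = V_DD − I_D(R_D+R_S) = 15 − 2.44×2.5 = 8.91 V.
Saturation requires V_DS ≥ V_GS − V_t = 1.13 V; 8.91 ≥ 1.13 ✓.

I_D ≈ 2.4 mA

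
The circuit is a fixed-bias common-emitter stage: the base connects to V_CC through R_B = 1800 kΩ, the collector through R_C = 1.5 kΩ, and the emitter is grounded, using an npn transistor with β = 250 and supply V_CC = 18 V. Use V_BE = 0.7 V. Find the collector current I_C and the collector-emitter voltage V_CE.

Base loop: V_CC = I_B·R_B + V_BE, so I_B = (18 − 0.7)/1800 kΩ = 0.00961 mA.
In the active region I_C = β·I_B = 250 × 0.00961 = 2.4 mA.
Collector loop: V_CE = V_CC − I_C·R_C = 18 − 2.4×1.5 = 14.4 V.
Since V_CE = 14.4 V > V_CE(sat) ≈ 0.2 V, the transistor is in the active region as assumed.

I_C ≈ 2.4 mA, V_CE ≈ 14 V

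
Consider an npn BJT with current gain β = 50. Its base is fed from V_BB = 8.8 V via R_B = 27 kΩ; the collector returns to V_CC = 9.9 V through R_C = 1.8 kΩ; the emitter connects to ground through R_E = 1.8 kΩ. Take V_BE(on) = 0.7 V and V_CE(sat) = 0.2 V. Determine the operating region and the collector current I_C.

saturation; I_C ≈ 2.6 mA

Assume active: I_B = (8.8 − 0.7)/(27 + 51×1.8) = 0.0682 mA, I_C = β·I_B = 3.41 mA.
Then V_CE = 9.9 − 3.41×1.8 − 3.48×1.8 = -2.5 V < 0.2 V — the active assumption fails.
Re-solve with V_CE = 0.2 V. KCL at the emitter: V_E/R_E = (V_BB−0.7−V_E)/R_B + (V_CC−0.2−V_E)/R_C, giving V_E = 4.95 V.
I_C = (V_CC − 0.2 − V_E)/R_C = (9.7 − 4.95)/1.8 = 2.64 mA.
Check: I_B = (8.1 − 4.95)/27 = 0.116 mA, and β·I_B = 5.82 mA > I_C, confirming saturation.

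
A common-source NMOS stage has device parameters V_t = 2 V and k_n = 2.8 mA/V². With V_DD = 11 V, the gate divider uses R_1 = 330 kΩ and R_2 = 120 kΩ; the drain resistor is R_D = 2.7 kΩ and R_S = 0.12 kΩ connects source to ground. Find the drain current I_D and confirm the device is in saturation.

I_D ≈ 0.94 mA

V_G = V_DD·R_2/(R_1+R_2) = 11×120/450 = 2.93 V.
Assume saturation: I_D = (k_n/2)(V_GS − V_t)² with V_GS = V_G − I_D·R_S = 2.93 − 0.12·I_D.
Substituting gives 0.0202·I_D² − 1.31·I_D + 1.22 = 0, with roots I_D = 0.942 or 64.2 mA.
The root I_D = 64.2 mA gives V_GS = -4.77 V ≤ V_t, so take I_D = 0.942 mA.
Then V_GS = 2.82 V and V_DS = V_DD − I_D(R_D+R_S) = 11 − 0.942×2.82 = 8.34 V.
Saturation requires V_DS ≥ V_GS − V_t = 0.82 V; 8.34 ≥ 0.82 ✓.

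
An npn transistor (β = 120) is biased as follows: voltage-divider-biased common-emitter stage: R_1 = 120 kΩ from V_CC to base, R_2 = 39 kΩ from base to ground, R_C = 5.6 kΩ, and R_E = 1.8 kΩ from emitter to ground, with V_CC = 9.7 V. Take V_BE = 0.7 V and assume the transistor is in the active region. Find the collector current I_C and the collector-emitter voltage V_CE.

Thevenize the base divider: V_Th = V_CC·R_2/(R_1+R_2) = 9.7×39/159 = 2.38 V, R_Th = R_1‖R_2 = 29.4 kΩ.
Base-emitter loop: V_Th = I_B·R_Th + V_BE + (β+1)I_B·R_E, so I_B = (2.38 − 0.7) / (29.4 + 121×1.8) = 0.00679 mA.
I_C = β·I_B = 120×0.00679 = 0.815 mA, and I_E = (β+1)I_B = 0.822 mA.
V_CE = V_CC − I_C·R_C − I_E·R_E = 9.7 − 0.815×5.6 − 0.822×1.8 = 3.66 V.
V_CE = 3.66 V > 0.2 V confirms active-region operation.

I_C ≈ 0.82 mA, V_CE ≈ 3.7 V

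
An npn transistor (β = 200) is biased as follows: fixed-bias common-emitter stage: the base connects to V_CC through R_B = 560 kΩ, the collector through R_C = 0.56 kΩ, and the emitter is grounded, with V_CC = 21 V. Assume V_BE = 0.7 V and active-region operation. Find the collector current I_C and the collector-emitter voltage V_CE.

Base loop: V_CC = I_B·R_B + V_BE, so I_B = (21 − 0.7)/560 kΩ = 0.0363 mA.
In the active region I_C = β·I_B = 200 × 0.0363 = 7.25 mA.
Collector loop: V_CE = V_CC − I_C·R_C = 21 − 7.25×0.56 = 16.9 V.
Since V_CE = 16.9 V > V_CE(sat) ≈ 0.2 V, the transistor is in the active region as assumed.

I_C ≈ 7.3 mA, V_CE ≈ 17 V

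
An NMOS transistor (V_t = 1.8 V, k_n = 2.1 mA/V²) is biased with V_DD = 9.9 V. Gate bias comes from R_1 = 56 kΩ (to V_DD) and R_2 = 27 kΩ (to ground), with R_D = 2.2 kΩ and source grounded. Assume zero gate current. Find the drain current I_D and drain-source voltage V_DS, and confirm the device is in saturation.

V_G = V_DD·R_2/(R_1+R_2) = 9.9×27/83 = 3.22 V. With the source grounded, V_GS = V_G = 3.22 V.
Assume saturation: I_D = (k_n/2)(V_GS − V_t)² = (2.1/2)×(3.22 − 1.8)² = 1.05×1.42² = 2.12 mA.
V_DS = V_DD − I_D·R_D = 9.9 − 2.12×2.2 = 5.24 V.
Saturation requires V_DS ≥ V_GS − V_t = 1.42 V; 5.24 ≥ 1.42 ✓.

I_D ≈ 2.1 mA, V_DS ≈ 5.2 V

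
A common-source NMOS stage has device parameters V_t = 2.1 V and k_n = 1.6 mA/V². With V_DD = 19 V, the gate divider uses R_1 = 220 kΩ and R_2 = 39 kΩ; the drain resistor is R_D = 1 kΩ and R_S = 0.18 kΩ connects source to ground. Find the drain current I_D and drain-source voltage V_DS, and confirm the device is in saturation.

I_D ≈ 0.38 mA, V_DS ≈ 19 V

V_G = V_DD·R_2/(R_1+R_2) = 19×39/259 = 2.86 V.
Assume saturation: I_D = (k_n/2)(V_GS − V_t)² with V_GS = V_G − I_D·R_S = 2.86 − 0.18·I_D.
Substituting gives 0.0259·I_D² − 1.22·I_D + 0.463 = 0, with roots I_D = 0.383 or 46.7 mA.
The root I_D = 46.7 mA gives V_GS = -5.54 V ≤ V_t, so take I_D = 0.383 mA.
Then V_GS = 2.79 V and V_DS = V_DD − I_D(R_D+R_S) = 19 − 0.383×1.18 = 18.5 V.
Saturation requires V_DS ≥ V_GS − V_t = 0.692 V; 18.5 ≥ 0.692 ✓.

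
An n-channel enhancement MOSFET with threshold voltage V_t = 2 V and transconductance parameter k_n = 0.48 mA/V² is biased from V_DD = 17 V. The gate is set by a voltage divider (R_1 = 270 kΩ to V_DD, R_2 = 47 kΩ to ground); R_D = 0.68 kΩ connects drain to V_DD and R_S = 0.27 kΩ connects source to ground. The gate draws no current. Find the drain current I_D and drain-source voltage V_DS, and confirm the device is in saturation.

V_G = V_DD·R_2/(R_1+R_2) = 17×47/317 = 2.52 V.
Assume saturation: I_D = (k_n/2)(V_GS − V_t)² with V_GS = V_G − I_D·R_S = 2.52 − 0.27·I_D.
Substituting gives 0.0175·I_D² − 1.07·I_D + 0.065 = 0, with roots I_D = 0.061 or 61 mA.
The root I_D = 61 mA gives V_GS = -13.9 V ≤ V_t, so take I_D = 0.061 mA.
Then V_GS = 2.5 V and V_DS = V_DD − I_D(R_D+R_S) = 17 − 0.061×0.95 = 16.9 V.
Saturation requires V_DS ≥ V_GS − V_t = 0.504 V; 16.9 ≥ 0.504 ✓.

I_D ≈ 0.061 mA, V_DS ≈ 17 V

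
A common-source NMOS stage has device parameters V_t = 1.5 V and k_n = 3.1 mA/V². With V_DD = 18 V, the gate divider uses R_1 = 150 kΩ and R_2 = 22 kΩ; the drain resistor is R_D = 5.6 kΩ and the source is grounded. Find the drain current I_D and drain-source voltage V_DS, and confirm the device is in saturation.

V_G = V_DD·R_2/(R_1+R_2) = 18×22/172 = 2.3 V. With the source grounded, V_GS = V_G = 2.3 V.
Assume saturation: I_D = (k_n/2)(V_GS − V_t)² = (3.1/2)×(2.3 − 1.5)² = 1.55×0.802² = 0.998 mA.
V_DS = V_DD − I_D·R_D = 18 − 0.998×5.6 = 12.4 V.
Saturation requires V_DS ≥ V_GS − V_t = 0.802 V; 12.4 ≥ 0.802 ✓.

I_D ≈ 1 mA, V_DS ≈ 12 V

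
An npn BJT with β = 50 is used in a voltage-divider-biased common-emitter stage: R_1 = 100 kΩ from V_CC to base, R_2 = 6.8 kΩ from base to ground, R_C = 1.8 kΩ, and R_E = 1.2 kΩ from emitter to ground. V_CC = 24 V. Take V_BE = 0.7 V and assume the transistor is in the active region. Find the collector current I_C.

Thevenize the base divider: V_Th = V_CC·R_2/(R_1+R_2) = 24×6.8/107 = 1.53 V, R_Th = R_1‖R_2 = 6.37 kΩ.
Base-emitter loop: V_Th = I_B·R_Th + V_BE + (β+1)I_B·R_E, so I_B = (1.53 − 0.7) / (6.37 + 51×1.2) = 0.0123 mA.
I_C = β·I_B = 50×0.0123 = 0.613 mA, and I_E = (β+1)I_B = 0.625 mA.
V_CE = V_CC − I_C·R_C − I_E·R_E = 24 − 0.613×1.8 − 0.625×1.2 = 22.1 V.
V_CE = 22.1 V > 0.2 V confirms active-region operation.

I_C ≈ 0.61 mA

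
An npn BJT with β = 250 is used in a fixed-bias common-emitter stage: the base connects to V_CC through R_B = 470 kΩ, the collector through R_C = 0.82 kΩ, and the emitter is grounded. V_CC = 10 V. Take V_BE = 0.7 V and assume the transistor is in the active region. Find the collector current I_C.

Base loop: V_CC = I_B·R_B + V_BE, so I_B = (10 − 0.7)/470 kΩ = 0.0198 mA.
In the active region I_C = β·I_B = 250 × 0.0198 = 4.95 mA.
Collector loop: V_CE = V_CC − I_C·R_C = 10 − 4.95×0.82 = 5.94 V.
Since V_CE = 5.94 V > V_CE(sat) ≈ 0.2 V, the transistor is in the active region as assumed.

I_C ≈ 4.9 mA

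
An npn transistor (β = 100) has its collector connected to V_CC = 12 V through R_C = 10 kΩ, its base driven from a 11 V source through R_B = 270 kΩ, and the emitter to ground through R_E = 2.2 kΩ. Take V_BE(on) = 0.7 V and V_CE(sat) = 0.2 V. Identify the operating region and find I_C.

saturation; I_C ≈ 0.96 mA

Assume active: I_B = (11 − 0.7)/(270 + 101×2.2) = 0.0209 mA, I_C = β·I_B = 2.09 mA.
Then V_CE = 12 − 2.09×10 − 2.11×2.2 = -13.6 V < 0.2 V — the active assumption fails.
Re-solve with V_CE = 0.2 V. KCL at the emitter: V_E/R_E = (V_BB−0.7−V_E)/R_B + (V_CC−0.2−V_E)/R_C, giving V_E = 2.18 V.
I_C = (V_CC − 0.2 − V_E)/R_C = (11.8 − 2.18)/10 = 0.962 mA.
Check: I_B = (10.3 − 2.18)/270 = 0.0301 mA, and β·I_B = 3.01 mA > I_C, confirming saturation.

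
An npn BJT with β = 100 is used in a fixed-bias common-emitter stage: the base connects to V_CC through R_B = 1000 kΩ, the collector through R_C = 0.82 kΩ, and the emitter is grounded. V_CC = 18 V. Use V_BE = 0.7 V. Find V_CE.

Base loop: V_CC = I_B·R_B + V_BE, so I_B = (18 − 0.7)/1000 kΩ = 0.0173 mA.
In the active region I_C = β·I_B = 100 × 0.0173 = 1.73 mA.
Collector loop: V_CE = V_CC − I_C·R_C = 18 − 1.73×0.82 = 16.6 V.
Since V_CE = 16.6 V > V_CE(sat) ≈ 0.2 V, the transistor is in the active region as assumed.

V_CE ≈ 17 V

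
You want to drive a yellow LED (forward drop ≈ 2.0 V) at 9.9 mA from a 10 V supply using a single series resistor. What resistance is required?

R ≈ 0.81 kΩ

The resistor drops V_S − V_D = 10 − 2.0 = 8 V at 9.9 mA.
R = 8 V / 9.9 mA = 0.808 kΩ.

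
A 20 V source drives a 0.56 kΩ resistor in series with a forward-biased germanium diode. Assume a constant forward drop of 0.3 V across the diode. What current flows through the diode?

I ≈ 35 mA

KVL around the loop: 20 = V_D + I·R = 0.3 + I × 0.56 kΩ.
So I = (20 − 0.3) / 0.56 kΩ = 19.7 / 0.56 = 35.2 mA.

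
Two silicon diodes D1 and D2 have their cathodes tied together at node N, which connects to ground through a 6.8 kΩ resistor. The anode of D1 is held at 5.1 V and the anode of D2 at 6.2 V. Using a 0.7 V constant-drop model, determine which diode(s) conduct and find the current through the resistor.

Assume both conduct. Then node N would need to be at both 5.1−0.7 = 4.4 V and 6.2−0.7 = 5.5 V, which is impossible.
Assume only D2 conducts: V_N = 6.2 − 0.7 = 5.5 V, so I_R = 5.5/6.8 = 0.809 mA.
Check D1: its anode-to-cathode voltage is 5.1 − 5.5 = -0.4 V < 0.7 V, so it is off. The assumption is consistent.

Only D2 conducts; I_R ≈ 0.81 mA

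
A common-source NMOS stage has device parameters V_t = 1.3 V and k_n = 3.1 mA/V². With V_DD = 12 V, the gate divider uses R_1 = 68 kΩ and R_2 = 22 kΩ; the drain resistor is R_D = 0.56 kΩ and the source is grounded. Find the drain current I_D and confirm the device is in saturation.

V_G = V_DD·R_2/(R_1+R_2) = 12×22/90 = 2.93 V. With the source grounded, V_GS = V_G = 2.93 V.
Assume saturation: I_D = (k_n/2)(V_GS − V_t)² = (3.1/2)×(2.93 − 1.3)² = 1.55×1.63² = 4.14 mA.
V_DS = V_DD − I_D·R_D = 12 − 4.14×0.56 = 9.68 V.
Saturation requires V_DS ≥ V_GS − V_t = 1.63 V; 9.68 ≥ 1.63 ✓.

I_D ≈ 4.1 mA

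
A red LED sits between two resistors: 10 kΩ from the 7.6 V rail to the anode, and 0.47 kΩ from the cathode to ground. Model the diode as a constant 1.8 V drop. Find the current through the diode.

I ≈ 0.55 mA

The two resistors are in series with the diode, so KVL gives 7.6 = I·10 + 1.8 + I·0.47.
I = (7.6 − 1.8) / (10 + 0.47) kΩ = 5.8 / 10.5 = 0.554 mA.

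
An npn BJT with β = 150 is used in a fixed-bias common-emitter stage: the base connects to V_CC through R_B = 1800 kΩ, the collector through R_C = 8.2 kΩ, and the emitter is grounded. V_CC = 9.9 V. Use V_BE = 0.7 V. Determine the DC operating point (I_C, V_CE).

I_C ≈ 0.77 mA, V_CE ≈ 3.6 V

Base loop: V_CC = I_B·R_B + V_BE, so I_B = (9.9 − 0.7)/1800 kΩ = 0.00511 mA.
In the active region I_C = β·I_B = 150 × 0.00511 = 0.767 mA.
Collector loop: V_CE = V_CC − I_C·R_C = 9.9 − 0.767×8.2 = 3.61 V.
Since V_CE = 3.61 V > V_CE(sat) ≈ 0.2 V, the transistor is in the active region as assumed.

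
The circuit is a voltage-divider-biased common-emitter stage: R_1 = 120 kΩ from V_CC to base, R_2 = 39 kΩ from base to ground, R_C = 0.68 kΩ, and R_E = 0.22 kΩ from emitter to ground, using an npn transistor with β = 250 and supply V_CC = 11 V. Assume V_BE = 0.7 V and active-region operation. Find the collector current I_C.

Thevenize the base divider: V_Th = V_CC·R_2/(R_1+R_2) = 11×39/159 = 2.7 V, R_Th = R_1‖R_2 = 29.4 kΩ.
Base-emitter loop: V_Th = I_B·R_Th + V_BE + (β+1)I_B·R_E, so I_B = (2.7 − 0.7) / (29.4 + 251×0.22) = 0.0236 mA.
I_C = β·I_B = 250×0.0236 = 5.9 mA, and I_E = (β+1)I_B = 5.92 mA.
V_CE = V_CC − I_C·R_C − I_E·R_E = 11 − 5.9×0.68 − 5.92×0.22 = 5.68 V.
V_CE = 5.68 V > 0.2 V confirms active-region operation.

I_C ≈ 5.9 mA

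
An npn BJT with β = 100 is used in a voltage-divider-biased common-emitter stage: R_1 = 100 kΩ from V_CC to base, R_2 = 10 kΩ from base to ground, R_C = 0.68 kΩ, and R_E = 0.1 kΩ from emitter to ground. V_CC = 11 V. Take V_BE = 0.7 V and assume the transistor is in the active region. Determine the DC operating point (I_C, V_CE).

Thevenize the base divider: V_Th = V_CC·R_2/(R_1+R_2) = 11×10/110 = 1 V, R_Th = R_1‖R_2 = 9.09 kΩ.
Base-emitter loop: V_Th = I_B·R_Th + V_BE + (β+1)I_B·R_E, so I_B = (1 − 0.7) / (9.09 + 101×0.1) = 0.0156 mA.
I_C = β·I_B = 100×0.0156 = 1.56 mA, and I_E = (β+1)I_B = 1.58 mA.
V_CE = V_CC − I_C·R_C − I_E·R_E = 11 − 1.56×0.68 − 1.58×0.1 = 9.78 V.
V_CE = 9.78 V > 0.2 V confirms active-region operation.

I_C ≈ 1.6 mA, V_CE ≈ 9.8 V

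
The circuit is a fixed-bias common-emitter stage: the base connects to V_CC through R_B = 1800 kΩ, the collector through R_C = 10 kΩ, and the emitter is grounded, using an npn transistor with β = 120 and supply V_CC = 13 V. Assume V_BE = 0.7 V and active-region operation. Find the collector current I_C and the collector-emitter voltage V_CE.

Base loop: V_CC = I_B·R_B + V_BE, so I_B = (13 − 0.7)/1800 kΩ = 0.00683 mA.
In the active region I_C = β·I_B = 120 × 0.00683 = 0.82 mA.
Collector loop: V_CE = V_CC − I_C·R_C = 13 − 0.82×10 = 4.8 V.
Since V_CE = 4.8 V > V_CE(sat) ≈ 0.2 V, the transistor is in the active region as assumed.

I_C ≈ 0.82 mA, V_CE ≈ 4.8 V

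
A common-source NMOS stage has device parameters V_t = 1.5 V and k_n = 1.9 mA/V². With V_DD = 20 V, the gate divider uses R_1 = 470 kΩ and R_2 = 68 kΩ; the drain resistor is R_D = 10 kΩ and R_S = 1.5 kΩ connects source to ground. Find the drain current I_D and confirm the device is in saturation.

I_D ≈ 0.31 mA

V_G = V_DD·R_2/(R_1+R_2) = 20×68/538 = 2.53 V.
Assume saturation: I_D = (k_n/2)(V_GS − V_t)² with V_GS = V_G − I_D·R_S = 2.53 − 1.5·I_D.
Substituting gives 2.14·I_D² − 3.93·I_D + 1 = 0, with roots I_D = 0.307 or 1.53 mA.
The root I_D = 1.53 mA gives V_GS = 0.23 V ≤ V_t, so take I_D = 0.307 mA.
Then V_GS = 2.07 V and V_DS = V_DD − I_D(R_D+R_S) = 20 − 0.307×11.5 = 16.5 V.
Saturation requires V_DS ≥ V_GS − V_t = 0.568 V; 16.5 ≥ 0.568 ✓.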